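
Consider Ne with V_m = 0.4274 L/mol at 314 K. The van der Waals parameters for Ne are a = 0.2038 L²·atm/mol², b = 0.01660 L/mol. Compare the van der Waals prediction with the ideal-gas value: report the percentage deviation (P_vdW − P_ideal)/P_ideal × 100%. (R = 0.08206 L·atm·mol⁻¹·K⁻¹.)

2.19 %

Ideal: P_ideal = RT/V_m = (0.08206)(314)/0.4274 = 60.2874 atm
vdW: P = RT/(V_m − b) − a/V_m² = 25.7668/0.410800 − 0.2038/0.182671 = 62.7235 − 1.11567 = 61.6078 atm
% deviation = (61.6078 − 60.2874)/60.2874 × 100% = 2.19%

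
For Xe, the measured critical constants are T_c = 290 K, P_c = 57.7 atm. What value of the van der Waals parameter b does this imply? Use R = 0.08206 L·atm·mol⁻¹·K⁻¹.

From T_c = 8a/(27Rb) and P_c = a/(27b²): b = R T_c/(8 P_c).
b = (0.08206)(290)/(8×57.7) = 23.797/461.60 = 0.05155 L/mol

b ≈ 0.05155 L/mol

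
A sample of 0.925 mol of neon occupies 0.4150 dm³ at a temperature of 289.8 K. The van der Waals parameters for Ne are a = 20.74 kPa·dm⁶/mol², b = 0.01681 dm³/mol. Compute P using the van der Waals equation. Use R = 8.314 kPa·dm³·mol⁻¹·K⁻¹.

P = nRT/(V − nb) − a n²/V²
nRT/(V − nb) = (0.925)(8.314)(289.8)/(0.4150 − 0.925×0.01681) = 2228.7/0.39945 = 5579.4 kPa
a n²/V² = (20.74)(0.925)²/(0.4150)² = 103.04 kPa
P = 5579.4 − 103.04 = 5476 kPa

P ≈ 5476 kPa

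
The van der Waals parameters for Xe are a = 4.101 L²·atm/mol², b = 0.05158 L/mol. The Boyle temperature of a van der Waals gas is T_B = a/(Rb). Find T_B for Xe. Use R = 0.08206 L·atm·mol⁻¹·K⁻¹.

For a van der Waals gas the second virial coefficient B₂ = b − a/(RT) vanishes at T_B = a/(Rb).
T_B = 4.101/(0.08206×0.05158) = 4.101/0.0042327 = 968.9 K

T_B ≈ 968.9 K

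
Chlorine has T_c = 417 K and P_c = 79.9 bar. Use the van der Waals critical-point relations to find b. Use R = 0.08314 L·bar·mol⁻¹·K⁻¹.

b ≈ 0.05424 L/mol

From T_c = 8a/(27Rb) and P_c = a/(27b²): b = R T_c/(8 P_c).
b = (0.08314)(417)/(8×79.9) = 34.669/639.20 = 0.05424 L/mol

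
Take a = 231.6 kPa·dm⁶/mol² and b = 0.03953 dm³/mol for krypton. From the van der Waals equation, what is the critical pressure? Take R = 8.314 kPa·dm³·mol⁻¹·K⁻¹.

For a van der Waals gas, P_c = a/(27b²).
P_c = 231.6/(27×(0.03953)²) = 231.6/0.042191 = 5489 kPa

P_c ≈ 5489 kPa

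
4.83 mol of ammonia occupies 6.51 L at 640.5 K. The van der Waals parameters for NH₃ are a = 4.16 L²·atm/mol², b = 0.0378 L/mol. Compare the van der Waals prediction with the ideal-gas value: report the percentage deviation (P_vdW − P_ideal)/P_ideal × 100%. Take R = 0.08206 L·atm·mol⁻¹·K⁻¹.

-2.99 %

Ideal: P_ideal = nRT/V = (4.83)(0.08206)(640.5)/6.51 = 38.9957 atm
vdW: P = nRT/(V − nb) − a n²/V² = 253.862/6.32743 − 97.0482/42.3801 = 40.1209 − 2.28995 = 37.8310 atm
% deviation = (37.8310 − 38.9957)/38.9957 × 100% = -2.99%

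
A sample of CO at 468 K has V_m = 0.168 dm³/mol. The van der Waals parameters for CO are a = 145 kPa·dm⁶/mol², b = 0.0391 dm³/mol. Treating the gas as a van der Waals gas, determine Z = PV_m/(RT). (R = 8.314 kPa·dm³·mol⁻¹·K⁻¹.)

P = RT/(V_m − b) − a/V_m² = (8.314)(468)/(0.168 − 0.0391) − 145/(0.168)²
  = 3891.0/0.12890 − 5137.5 = 30186 − 5137.5 = 25049 kPa
Z = PV_m/(RT) = (25049)(0.168)/((8.314)(468)) = 4208.2/3891.0 = 1.082

Z ≈ 1.082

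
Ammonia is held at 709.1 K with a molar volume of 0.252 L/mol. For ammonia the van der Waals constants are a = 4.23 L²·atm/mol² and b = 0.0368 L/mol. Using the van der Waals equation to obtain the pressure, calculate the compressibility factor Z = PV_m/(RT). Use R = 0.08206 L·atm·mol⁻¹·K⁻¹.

P = RT/(V_m − b) − a/V_m² = (0.08206)(709.1)/(0.252 − 0.0368) − 4.23/(0.252)²
  = 58.189/0.21520 − 66.610 = 270.39 − 66.610 = 203.78 atm
Z = PV_m/(RT) = (203.78)(0.252)/((0.08206)(709.1)) = 51.353/58.189 = 0.8825

Z ≈ 0.8825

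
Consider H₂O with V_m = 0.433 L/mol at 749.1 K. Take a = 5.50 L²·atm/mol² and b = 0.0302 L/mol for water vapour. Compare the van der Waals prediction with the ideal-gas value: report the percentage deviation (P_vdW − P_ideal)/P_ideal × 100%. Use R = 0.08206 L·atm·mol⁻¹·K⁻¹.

-13.17 %

Ideal: P_ideal = RT/V_m = (0.08206)(749.1)/0.433 = 141.966 atm
vdW: P = RT/(V_m − b) − a/V_m² = 61.4711/0.402800 − 5.50/0.187489 = 152.609 − 29.3351 = 123.274 atm
% deviation = (123.274 − 141.966)/141.966 × 100% = -13.17%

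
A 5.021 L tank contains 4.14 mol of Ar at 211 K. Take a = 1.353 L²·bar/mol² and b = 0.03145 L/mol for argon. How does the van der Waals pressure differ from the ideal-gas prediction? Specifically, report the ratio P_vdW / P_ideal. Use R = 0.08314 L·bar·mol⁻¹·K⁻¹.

P_vdW / P_ideal ≈ 0.9630

Ideal: P_ideal = nRT/V = (4.14)(0.08314)(211)/5.021 = 14.4645 bar
vdW: P = nRT/(V − nb) − a n²/V² = 72.6261/4.89080 − 23.1899/25.2104 = 14.8495 − 0.919855 = 13.9296 bar
Ratio = 13.9296/14.4645 = 0.9630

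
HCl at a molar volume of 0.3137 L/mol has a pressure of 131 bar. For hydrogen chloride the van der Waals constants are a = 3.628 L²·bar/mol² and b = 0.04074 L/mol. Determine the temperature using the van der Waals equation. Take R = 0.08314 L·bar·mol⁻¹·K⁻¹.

T ≈ 551.1 K

T = (P + a/V_m²)(V_m − b)/R
P + a/V_m² = 131 + 3.628/(0.3137)² = 167.87 bar
V_m − b = 0.3137 − 0.04074 = 0.27296 L/mol
T = (167.87)(0.27296)/0.08314 = 551.1 K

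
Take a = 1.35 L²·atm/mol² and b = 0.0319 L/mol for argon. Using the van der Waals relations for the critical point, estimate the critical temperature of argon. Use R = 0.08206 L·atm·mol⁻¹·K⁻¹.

T_c ≈ 152.8 K

For a van der Waals gas, T_c = 8a/(27Rb).
T_c = 8×1.35/(27×0.08206×0.0319) = 10.800/0.070678 = 152.8 K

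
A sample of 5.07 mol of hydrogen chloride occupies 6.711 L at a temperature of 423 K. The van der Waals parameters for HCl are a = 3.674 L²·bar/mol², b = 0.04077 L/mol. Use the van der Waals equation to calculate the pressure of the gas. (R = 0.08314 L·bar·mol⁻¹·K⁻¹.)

P = nRT/(V − nb) − a n²/V²
nRT/(V − nb) = (5.07)(0.08314)(423)/(6.711 − 5.07×0.04077) = 178.30/6.5043 = 27.413 bar
a n²/V² = (3.674)(5.07)²/(6.711)² = 2.0969 bar
P = 27.413 − 2.0969 = 25.32 bar

P ≈ 25.32 bar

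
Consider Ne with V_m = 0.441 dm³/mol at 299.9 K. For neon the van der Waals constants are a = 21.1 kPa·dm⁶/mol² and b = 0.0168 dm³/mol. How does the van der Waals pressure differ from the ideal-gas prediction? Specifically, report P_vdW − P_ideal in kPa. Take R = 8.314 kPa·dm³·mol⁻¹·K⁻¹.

Ideal: P_ideal = RT/V_m = (8.314)(299.9)/0.441 = 5653.90 kPa
vdW: P = RT/(V_m − b) − a/V_m² = 2493.37/0.424200 − 21.1/0.194481 = 5877.82 − 108.494 = 5769.33 kPa
ΔP = 5769.33 − 5653.90 = 115.4 kPa

ΔP ≈ 115.4 kPa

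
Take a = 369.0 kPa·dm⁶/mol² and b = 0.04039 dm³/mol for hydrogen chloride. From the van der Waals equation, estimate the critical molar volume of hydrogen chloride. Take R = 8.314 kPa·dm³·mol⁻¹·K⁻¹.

V_m,c ≈ 0.1212 dm³/mol

For a van der Waals gas, V_m,c = 3b.
V_m,c = 3×0.04039 = 0.1212 dm³/mol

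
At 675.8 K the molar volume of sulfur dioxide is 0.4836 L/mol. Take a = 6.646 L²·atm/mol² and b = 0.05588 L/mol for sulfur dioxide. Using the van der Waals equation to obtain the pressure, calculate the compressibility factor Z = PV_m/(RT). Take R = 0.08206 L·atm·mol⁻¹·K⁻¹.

Z ≈ 0.8828

P = RT/(V_m − b) − a/V_m² = (0.08206)(675.8)/(0.4836 − 0.05588) − 6.646/(0.4836)²
  = 55.456/0.42772 − 28.418 = 129.65 − 28.418 = 101.23 atm
Z = PV_m/(RT) = (101.23)(0.4836)/((0.08206)(675.8)) = 48.955/55.456 = 0.8828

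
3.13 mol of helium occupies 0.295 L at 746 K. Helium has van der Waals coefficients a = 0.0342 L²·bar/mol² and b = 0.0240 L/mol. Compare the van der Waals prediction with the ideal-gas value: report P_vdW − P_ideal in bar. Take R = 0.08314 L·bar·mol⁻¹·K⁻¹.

Ideal: P_ideal = nRT/V = (3.13)(0.08314)(746)/0.295 = 658.069 bar
vdW: P = nRT/(V − nb) − a n²/V² = 194.130/0.219880 − 0.335054/0.0870250 = 882.891 − 3.85009 = 879.041 bar
ΔP = 879.041 − 658.069 = 221.0 bar

ΔP ≈ 221.0 bar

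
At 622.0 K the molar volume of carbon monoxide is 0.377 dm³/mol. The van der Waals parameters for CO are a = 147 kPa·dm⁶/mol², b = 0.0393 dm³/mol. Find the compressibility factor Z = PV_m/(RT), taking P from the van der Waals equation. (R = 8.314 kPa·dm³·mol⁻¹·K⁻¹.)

Z ≈ 1.041

P = RT/(V_m − b) − a/V_m² = (8.314)(622.0)/(0.377 − 0.0393) − 147/(0.377)²
  = 5171.3/0.33770 − 1034.3 = 15313 − 1034.3 = 14279 kPa
Z = PV_m/(RT) = (14279)(0.377)/((8.314)(622.0)) = 5383.2/5171.3 = 1.041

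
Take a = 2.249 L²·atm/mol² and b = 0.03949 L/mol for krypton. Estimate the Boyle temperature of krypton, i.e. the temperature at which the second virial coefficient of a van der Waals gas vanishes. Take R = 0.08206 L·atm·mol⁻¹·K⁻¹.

T_B ≈ 694.0 K

For a van der Waals gas the second virial coefficient B₂ = b − a/(RT) vanishes at T_B = a/(Rb).
T_B = 2.249/(0.08206×0.03949) = 2.249/0.0032405 = 694.0 K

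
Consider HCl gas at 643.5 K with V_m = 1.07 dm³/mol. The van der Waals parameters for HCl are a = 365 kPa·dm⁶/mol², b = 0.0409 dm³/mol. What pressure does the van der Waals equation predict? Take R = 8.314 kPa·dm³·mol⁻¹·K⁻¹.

P ≈ 4880 kPa

P = RT/(V_m − b) − a/V_m²
RT/(V_m − b) = (8.314)(643.5)/(1.07 − 0.0409) = 5350.1/1.0291 = 5198.8 kPa
a/V_m² = 365/(1.07)² = 318.81 kPa
P = 5198.8 − 318.81 = 4880 kPa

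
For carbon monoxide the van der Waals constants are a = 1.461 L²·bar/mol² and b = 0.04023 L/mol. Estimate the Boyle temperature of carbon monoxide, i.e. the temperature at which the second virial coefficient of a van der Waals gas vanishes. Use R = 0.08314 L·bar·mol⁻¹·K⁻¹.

T_B ≈ 436.8 K

For a van der Waals gas the second virial coefficient B₂ = b − a/(RT) vanishes at T_B = a/(Rb).
T_B = 1.461/(0.08314×0.04023) = 1.461/0.0033447 = 436.8 K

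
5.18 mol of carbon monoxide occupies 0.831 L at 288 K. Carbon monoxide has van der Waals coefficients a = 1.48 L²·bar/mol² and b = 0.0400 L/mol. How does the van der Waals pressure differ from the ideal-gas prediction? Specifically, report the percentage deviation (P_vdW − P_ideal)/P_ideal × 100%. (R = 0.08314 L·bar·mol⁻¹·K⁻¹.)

Ideal: P_ideal = nRT/V = (5.18)(0.08314)(288)/0.831 = 149.256 bar
vdW: P = nRT/(V − nb) − a n²/V² = 124.032/0.623800 − 39.7120/0.690561 = 198.833 − 57.5069 = 141.326 bar
% deviation = (141.326 − 149.256)/149.256 × 100% = -5.31%

-5.31 %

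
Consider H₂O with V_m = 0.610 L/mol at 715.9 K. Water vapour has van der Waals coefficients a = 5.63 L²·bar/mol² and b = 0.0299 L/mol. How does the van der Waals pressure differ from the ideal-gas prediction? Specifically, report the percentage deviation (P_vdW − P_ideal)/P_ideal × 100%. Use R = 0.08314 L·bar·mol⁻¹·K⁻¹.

-10.35 %

Ideal: P_ideal = RT/V_m = (0.08314)(715.9)/0.610 = 97.5736 bar
vdW: P = RT/(V_m − b) − a/V_m² = 59.5199/0.580100 − 5.63/0.372100 = 102.603 − 15.1303 = 87.473 bar
% deviation = (87.473 − 97.5736)/97.5736 × 100% = -10.35%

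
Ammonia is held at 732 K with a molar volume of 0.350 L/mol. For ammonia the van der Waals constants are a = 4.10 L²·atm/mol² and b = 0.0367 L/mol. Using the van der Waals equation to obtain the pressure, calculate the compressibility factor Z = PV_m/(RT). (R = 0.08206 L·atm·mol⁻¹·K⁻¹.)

Z ≈ 0.9221

P = RT/(V_m − b) − a/V_m² = (0.08206)(732)/(0.350 − 0.0367) − 4.10/(0.350)²
  = 60.068/0.31330 − 33.469 = 191.73 − 33.469 = 158.26 atm
Z = PV_m/(RT) = (158.26)(0.350)/((0.08206)(732)) = 55.391/60.068 = 0.9221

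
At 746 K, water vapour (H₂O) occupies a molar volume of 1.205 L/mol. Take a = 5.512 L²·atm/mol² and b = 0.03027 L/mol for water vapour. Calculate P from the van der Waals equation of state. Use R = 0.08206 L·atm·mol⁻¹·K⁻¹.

P = RT/(V_m − b) − a/V_m²
RT/(V_m − b) = (0.08206)(746)/(1.205 − 0.03027) = 61.217/1.1747 = 52.113 atm
a/V_m² = 5.512/(1.205)² = 3.7961 atm
P = 52.113 − 3.7961 = 48.32 atm

P ≈ 48.32 atm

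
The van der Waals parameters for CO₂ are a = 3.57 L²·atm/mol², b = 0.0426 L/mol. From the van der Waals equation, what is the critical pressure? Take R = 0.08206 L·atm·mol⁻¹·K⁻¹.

P_c ≈ 72.86 atm

For a van der Waals gas, P_c = a/(27b²).
P_c = 3.57/(27×(0.0426)²) = 3.57/0.048999 = 72.86 atm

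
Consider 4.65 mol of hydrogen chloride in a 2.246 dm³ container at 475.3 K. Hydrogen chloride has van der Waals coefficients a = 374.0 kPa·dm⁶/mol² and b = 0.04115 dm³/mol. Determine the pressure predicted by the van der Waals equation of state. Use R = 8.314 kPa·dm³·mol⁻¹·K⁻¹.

P ≈ 7340 kPa

P = nRT/(V − nb) − a n²/V²
nRT/(V − nb) = (4.65)(8.314)(475.3)/(2.246 − 4.65×0.04115) = 18375/2.0547 = 8942.9 kPa
a n²/V² = (374.0)(4.65)²/(2.246)² = 1603.1 kPa
P = 8942.9 − 1603.1 = 7340 kPa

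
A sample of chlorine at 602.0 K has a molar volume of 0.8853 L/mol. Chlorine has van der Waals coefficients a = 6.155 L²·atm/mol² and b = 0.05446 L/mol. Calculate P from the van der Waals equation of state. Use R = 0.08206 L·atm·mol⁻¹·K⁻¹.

P ≈ 51.60 atm

P = RT/(V_m − b) − a/V_m²
RT/(V_m − b) = (0.08206)(602.0)/(0.8853 − 0.05446) = 49.400/0.83084 = 59.458 atm
a/V_m² = 6.155/(0.8853)² = 7.8532 atm
P = 59.458 − 7.8532 = 51.60 atm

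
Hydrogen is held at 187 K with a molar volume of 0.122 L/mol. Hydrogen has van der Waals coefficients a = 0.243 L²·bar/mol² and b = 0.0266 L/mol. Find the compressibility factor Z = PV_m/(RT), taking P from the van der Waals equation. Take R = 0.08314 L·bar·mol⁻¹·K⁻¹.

Z ≈ 1.151

P = RT/(V_m − b) − a/V_m² = (0.08314)(187)/(0.122 − 0.0266) − 0.243/(0.122)²
  = 15.547/0.095400 − 16.326 = 162.97 − 16.326 = 146.64 bar
Z = PV_m/(RT) = (146.64)(0.122)/((0.08314)(187)) = 17.890/15.547 = 1.151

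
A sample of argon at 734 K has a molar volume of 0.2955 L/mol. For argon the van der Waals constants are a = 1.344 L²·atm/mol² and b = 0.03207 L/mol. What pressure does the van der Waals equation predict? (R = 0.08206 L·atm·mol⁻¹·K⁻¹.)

P ≈ 213.3 atm

P = RT/(V_m − b) − a/V_m²
RT/(V_m − b) = (0.08206)(734)/(0.2955 − 0.03207) = 60.232/0.26343 = 228.65 atm
a/V_m² = 1.344/(0.2955)² = 15.392 atm
P = 228.65 − 15.392 = 213.3 atm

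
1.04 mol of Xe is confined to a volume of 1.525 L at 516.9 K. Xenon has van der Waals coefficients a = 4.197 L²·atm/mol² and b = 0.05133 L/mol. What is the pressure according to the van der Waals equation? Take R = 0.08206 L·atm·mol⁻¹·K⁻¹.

P ≈ 28.02 atm

P = nRT/(V − nb) − a n²/V²
nRT/(V − nb) = (1.04)(0.08206)(516.9)/(1.525 − 1.04×0.05133) = 44.113/1.4716 = 29.976 atm
a n²/V² = (4.197)(1.04)²/(1.525)² = 1.9519 atm
P = 29.976 − 1.9519 = 28.02 atm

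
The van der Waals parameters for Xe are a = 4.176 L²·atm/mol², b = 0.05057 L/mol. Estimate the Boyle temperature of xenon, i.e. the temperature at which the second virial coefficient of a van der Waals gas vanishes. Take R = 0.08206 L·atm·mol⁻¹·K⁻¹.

T_B ≈ 1006 K

For a van der Waals gas the second virial coefficient B₂ = b − a/(RT) vanishes at T_B = a/(Rb).
T_B = 4.176/(0.08206×0.05057) = 4.176/0.0041498 = 1006 K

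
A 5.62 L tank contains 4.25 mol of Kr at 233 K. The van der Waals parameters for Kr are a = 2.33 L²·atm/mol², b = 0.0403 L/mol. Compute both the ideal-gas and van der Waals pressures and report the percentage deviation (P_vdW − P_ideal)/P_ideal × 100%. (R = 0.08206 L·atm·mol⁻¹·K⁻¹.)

-6.07 %

Ideal: P_ideal = nRT/V = (4.25)(0.08206)(233)/5.62 = 14.4591 atm
vdW: P = nRT/(V − nb) − a n²/V² = 81.2599/5.44873 − 42.0856/31.5844 = 14.9135 − 1.33248 = 13.5810 atm
% deviation = (13.5810 − 14.4591)/14.4591 × 100% = -6.07%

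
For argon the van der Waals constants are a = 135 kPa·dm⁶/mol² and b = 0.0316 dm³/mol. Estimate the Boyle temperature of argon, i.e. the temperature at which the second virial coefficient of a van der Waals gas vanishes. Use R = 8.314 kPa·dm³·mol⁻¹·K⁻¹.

For a van der Waals gas the second virial coefficient B₂ = b − a/(RT) vanishes at T_B = a/(Rb).
T_B = 135/(8.314×0.0316) = 135/0.26272 = 513.9 K

T_B ≈ 513.9 K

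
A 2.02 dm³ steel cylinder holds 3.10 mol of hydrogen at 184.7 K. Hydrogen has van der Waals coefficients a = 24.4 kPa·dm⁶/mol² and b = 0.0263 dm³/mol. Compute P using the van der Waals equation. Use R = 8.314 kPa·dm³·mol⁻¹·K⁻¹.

P ≈ 2398 kPa

P = nRT/(V − nb) − a n²/V²
nRT/(V − nb) = (3.10)(8.314)(184.7)/(2.02 − 3.10×0.0263) = 4760.3/1.9385 = 2455.7 kPa
a n²/V² = (24.4)(3.10)²/(2.02)² = 57.466 kPa
P = 2455.7 − 57.466 = 2398 kPa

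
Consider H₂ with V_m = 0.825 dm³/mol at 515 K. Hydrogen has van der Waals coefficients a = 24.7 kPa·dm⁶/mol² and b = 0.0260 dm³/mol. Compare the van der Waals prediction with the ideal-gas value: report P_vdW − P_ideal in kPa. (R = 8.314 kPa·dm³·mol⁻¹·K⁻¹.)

ΔP ≈ 132.6 kPa

Ideal: P_ideal = RT/V_m = (8.314)(515)/0.825 = 5189.95 kPa
vdW: P = RT/(V_m − b) − a/V_m² = 4281.71/0.799000 − 24.7/0.680625 = 5358.84 − 36.2902 = 5322.55 kPa
ΔP = 5322.55 − 5189.95 = 132.6 kPa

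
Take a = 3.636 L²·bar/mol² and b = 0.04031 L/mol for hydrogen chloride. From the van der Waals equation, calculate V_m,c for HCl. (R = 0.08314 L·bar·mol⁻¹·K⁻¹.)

For a van der Waals gas, V_m,c = 3b.
V_m,c = 3×0.04031 = 0.1209 L/mol

V_m,c ≈ 0.1209 L/mol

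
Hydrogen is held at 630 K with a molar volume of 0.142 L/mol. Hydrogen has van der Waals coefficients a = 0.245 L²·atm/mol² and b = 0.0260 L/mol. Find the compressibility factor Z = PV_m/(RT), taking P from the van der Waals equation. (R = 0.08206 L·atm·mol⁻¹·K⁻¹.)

Z ≈ 1.191

P = RT/(V_m − b) − a/V_m² = (0.08206)(630)/(0.142 − 0.0260) − 0.245/(0.142)²
  = 51.698/0.11600 − 12.150 = 445.67 − 12.150 = 433.52 atm
Z = PV_m/(RT) = (433.52)(0.142)/((0.08206)(630)) = 61.560/51.698 = 1.191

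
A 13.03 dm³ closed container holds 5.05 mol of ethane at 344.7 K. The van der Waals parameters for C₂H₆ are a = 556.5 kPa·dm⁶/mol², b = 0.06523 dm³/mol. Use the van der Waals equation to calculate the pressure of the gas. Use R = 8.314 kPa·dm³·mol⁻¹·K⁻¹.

P ≈ 1056 kPa

P = nRT/(V − nb) − a n²/V²
nRT/(V − nb) = (5.05)(8.314)(344.7)/(13.03 − 5.05×0.06523) = 14472/12.701 = 1139.4 kPa
a n²/V² = (556.5)(5.05)²/(13.03)² = 83.591 kPa
P = 1139.4 − 83.591 = 1056 kPa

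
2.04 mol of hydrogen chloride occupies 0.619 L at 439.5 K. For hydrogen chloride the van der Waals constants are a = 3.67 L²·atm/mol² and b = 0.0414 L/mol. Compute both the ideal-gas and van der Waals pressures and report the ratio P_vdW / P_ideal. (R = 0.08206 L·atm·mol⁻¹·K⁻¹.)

P_vdW / P_ideal ≈ 0.8226

Ideal: P_ideal = nRT/V = (2.04)(0.08206)(439.5)/0.619 = 118.858 atm
vdW: P = nRT/(V − nb) − a n²/V² = 73.5734/0.534544 − 15.2731/0.383161 = 137.638 − 39.8608 = 97.777 atm
Ratio = 97.777/118.858 = 0.8226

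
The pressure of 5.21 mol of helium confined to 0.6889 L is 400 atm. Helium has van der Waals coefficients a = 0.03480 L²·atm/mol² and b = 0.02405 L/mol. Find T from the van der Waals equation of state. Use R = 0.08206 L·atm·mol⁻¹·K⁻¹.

T = (P + a n²/V²)(V − nb)/(nR)
P + a n²/V² = 400 + (0.03480)(5.21)²/(0.6889)² = 401.99 atm
V − nb = 0.6889 − (5.21)(0.02405) = 0.56360 L
T = (401.99)(0.56360)/((5.21)(0.08206)) = 529.9 K

T ≈ 529.9 K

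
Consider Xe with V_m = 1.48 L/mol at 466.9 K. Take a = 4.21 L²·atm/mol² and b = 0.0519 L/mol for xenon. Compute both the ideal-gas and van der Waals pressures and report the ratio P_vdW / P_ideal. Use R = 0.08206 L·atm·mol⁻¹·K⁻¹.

P_vdW / P_ideal ≈ 0.9621

Ideal: P_ideal = RT/V_m = (0.08206)(466.9)/1.48 = 25.8877 atm
vdW: P = RT/(V_m − b) − a/V_m² = 38.3138/1.42810 − 4.21/2.19040 = 26.8285 − 1.92202 = 24.9065 atm
Ratio = 24.9065/25.8877 = 0.9621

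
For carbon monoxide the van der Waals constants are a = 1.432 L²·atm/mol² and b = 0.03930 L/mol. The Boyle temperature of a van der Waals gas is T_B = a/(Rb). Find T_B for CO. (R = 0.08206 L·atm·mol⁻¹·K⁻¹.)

T_B ≈ 444.0 K

For a van der Waals gas the second virial coefficient B₂ = b − a/(RT) vanishes at T_B = a/(Rb).
T_B = 1.432/(0.08206×0.03930) = 1.432/0.0032250 = 444.0 K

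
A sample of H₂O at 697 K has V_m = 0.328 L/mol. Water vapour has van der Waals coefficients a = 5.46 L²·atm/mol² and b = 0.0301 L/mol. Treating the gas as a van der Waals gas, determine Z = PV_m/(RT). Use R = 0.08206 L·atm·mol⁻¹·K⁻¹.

P = RT/(V_m − b) − a/V_m² = (0.08206)(697)/(0.328 − 0.0301) − 5.46/(0.328)²
  = 57.196/0.29790 − 50.751 = 192.00 − 50.751 = 141.25 atm
Z = PV_m/(RT) = (141.25)(0.328)/((0.08206)(697)) = 46.330/57.196 = 0.8100

Z ≈ 0.8100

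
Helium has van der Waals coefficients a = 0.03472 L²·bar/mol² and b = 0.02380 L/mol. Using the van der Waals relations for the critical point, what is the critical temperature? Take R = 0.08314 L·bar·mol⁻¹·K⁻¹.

T_c ≈ 5.199 K

For a van der Waals gas, T_c = 8a/(27Rb).
T_c = 8×0.03472/(27×0.08314×0.02380) = 0.27776/0.053426 = 5.199 K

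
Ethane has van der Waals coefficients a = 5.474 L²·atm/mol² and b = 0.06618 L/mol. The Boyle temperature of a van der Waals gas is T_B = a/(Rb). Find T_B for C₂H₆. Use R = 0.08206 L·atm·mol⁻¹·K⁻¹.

For a van der Waals gas the second virial coefficient B₂ = b − a/(RT) vanishes at T_B = a/(Rb).
T_B = 5.474/(0.08206×0.06618) = 5.474/0.0054307 = 1008 K

T_B ≈ 1008 K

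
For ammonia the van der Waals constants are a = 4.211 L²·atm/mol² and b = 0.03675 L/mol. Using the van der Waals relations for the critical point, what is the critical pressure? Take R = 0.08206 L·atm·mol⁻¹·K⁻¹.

P_c ≈ 115.5 atm

For a van der Waals gas, P_c = a/(27b²).
P_c = 4.211/(27×(0.03675)²) = 4.211/0.036465 = 115.5 atm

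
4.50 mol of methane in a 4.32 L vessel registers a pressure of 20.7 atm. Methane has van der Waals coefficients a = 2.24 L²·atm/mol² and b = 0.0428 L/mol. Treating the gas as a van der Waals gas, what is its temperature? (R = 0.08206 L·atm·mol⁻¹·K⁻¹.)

T ≈ 258.5 K

T = (P + a n²/V²)(V − nb)/(nR)
P + a n²/V² = 20.7 + (2.24)(4.50)²/(4.32)² = 23.131 atm
V − nb = 4.32 − (4.50)(0.0428) = 4.1274 L
T = (23.131)(4.1274)/((4.50)(0.08206)) = 258.5 K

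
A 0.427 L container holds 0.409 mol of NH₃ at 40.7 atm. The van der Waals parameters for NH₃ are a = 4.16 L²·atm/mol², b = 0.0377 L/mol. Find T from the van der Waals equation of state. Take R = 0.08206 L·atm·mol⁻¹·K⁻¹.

T = (P + a n²/V²)(V − nb)/(nR)
P + a n²/V² = 40.7 + (4.16)(0.409)²/(0.427)² = 44.517 atm
V − nb = 0.427 − (0.409)(0.0377) = 0.41158 L
T = (44.517)(0.41158)/((0.409)(0.08206)) = 545.9 K

T ≈ 545.9 K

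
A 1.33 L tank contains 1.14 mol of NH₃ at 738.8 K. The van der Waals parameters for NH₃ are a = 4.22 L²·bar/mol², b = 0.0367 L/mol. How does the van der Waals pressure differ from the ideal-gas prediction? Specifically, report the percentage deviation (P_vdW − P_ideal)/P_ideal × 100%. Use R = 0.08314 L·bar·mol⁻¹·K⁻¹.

Ideal: P_ideal = nRT/V = (1.14)(0.08314)(738.8)/1.33 = 52.6490 bar
vdW: P = nRT/(V − nb) − a n²/V² = 70.0232/1.28816 − 5.48431/1.76890 = 54.3591 − 3.10041 = 51.2587 bar
% deviation = (51.2587 − 52.6490)/52.6490 × 100% = -2.64%

-2.64 %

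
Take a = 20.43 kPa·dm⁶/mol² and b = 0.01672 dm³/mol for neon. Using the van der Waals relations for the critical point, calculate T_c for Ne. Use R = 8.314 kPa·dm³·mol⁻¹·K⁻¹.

For a van der Waals gas, T_c = 8a/(27Rb).
T_c = 8×20.43/(27×8.314×0.01672) = 163.44/3.7533 = 43.55 K

T_c ≈ 43.55 K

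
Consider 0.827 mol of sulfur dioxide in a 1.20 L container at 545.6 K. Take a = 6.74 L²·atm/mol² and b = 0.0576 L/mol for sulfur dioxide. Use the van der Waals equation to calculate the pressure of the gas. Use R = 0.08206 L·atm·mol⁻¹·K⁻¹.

P = nRT/(V − nb) − a n²/V²
nRT/(V − nb) = (0.827)(0.08206)(545.6)/(1.20 − 0.827×0.0576) = 37.026/1.1524 = 32.129 atm
a n²/V² = (6.74)(0.827)²/(1.20)² = 3.2012 atm
P = 32.129 − 3.2012 = 28.93 atm

P ≈ 28.93 atm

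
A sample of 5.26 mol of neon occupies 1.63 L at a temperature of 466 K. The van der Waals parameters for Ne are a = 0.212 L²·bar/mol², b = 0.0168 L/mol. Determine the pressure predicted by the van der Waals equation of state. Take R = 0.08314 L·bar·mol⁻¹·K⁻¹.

P ≈ 130.0 bar

P = nRT/(V − nb) − a n²/V²
nRT/(V − nb) = (5.26)(0.08314)(466)/(1.63 − 5.26×0.0168) = 203.79/1.5416 = 132.19 bar
a n²/V² = (0.212)(5.26)²/(1.63)² = 2.2077 bar
P = 132.19 − 2.2077 = 130.0 bar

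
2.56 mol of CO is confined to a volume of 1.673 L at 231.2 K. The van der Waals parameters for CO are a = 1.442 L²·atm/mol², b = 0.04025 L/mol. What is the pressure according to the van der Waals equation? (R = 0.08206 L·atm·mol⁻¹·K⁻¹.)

P = nRT/(V − nb) − a n²/V²
nRT/(V − nb) = (2.56)(0.08206)(231.2)/(1.673 − 2.56×0.04025) = 48.569/1.5700 = 30.936 atm
a n²/V² = (1.442)(2.56)²/(1.673)² = 3.3764 atm
P = 30.936 − 3.3764 = 27.56 atm

P ≈ 27.56 atm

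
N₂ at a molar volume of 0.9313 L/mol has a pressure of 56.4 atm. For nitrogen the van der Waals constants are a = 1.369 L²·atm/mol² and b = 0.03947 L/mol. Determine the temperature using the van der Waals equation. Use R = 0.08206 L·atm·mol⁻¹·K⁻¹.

T = (P + a/V_m²)(V_m − b)/R
P + a/V_m² = 56.4 + 1.369/(0.9313)² = 57.978 atm
V_m − b = 0.9313 − 0.03947 = 0.89183 L/mol
T = (57.978)(0.89183)/0.08206 = 630.1 K

T ≈ 630.1 K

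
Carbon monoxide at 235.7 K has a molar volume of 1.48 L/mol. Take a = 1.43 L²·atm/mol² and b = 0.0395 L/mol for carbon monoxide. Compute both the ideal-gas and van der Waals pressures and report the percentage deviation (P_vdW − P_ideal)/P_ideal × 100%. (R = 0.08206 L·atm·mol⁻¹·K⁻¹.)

Ideal: P_ideal = RT/V_m = (0.08206)(235.7)/1.48 = 13.0686 atm
vdW: P = RT/(V_m − b) − a/V_m² = 19.3415/1.44050 − 1.43/2.19040 = 13.4269 − 0.652849 = 12.7741 atm
% deviation = (12.7741 − 13.0686)/13.0686 × 100% = -2.25%

-2.25 %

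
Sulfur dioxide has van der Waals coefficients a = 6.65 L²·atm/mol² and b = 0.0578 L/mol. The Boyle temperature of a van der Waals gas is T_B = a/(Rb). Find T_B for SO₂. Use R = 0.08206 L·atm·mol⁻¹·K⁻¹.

For a van der Waals gas the second virial coefficient B₂ = b − a/(RT) vanishes at T_B = a/(Rb).
T_B = 6.65/(0.08206×0.0578) = 6.65/0.0047431 = 1402 K

T_B ≈ 1402 K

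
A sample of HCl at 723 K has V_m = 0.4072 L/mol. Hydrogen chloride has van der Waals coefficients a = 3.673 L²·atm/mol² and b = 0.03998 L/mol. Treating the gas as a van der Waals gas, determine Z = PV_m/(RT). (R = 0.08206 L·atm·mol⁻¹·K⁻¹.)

Z ≈ 0.9568

P = RT/(V_m − b) − a/V_m² = (0.08206)(723)/(0.4072 − 0.03998) − 3.673/(0.4072)²
  = 59.329/0.36722 − 22.152 = 161.56 − 22.152 = 139.41 atm
Z = PV_m/(RT) = (139.41)(0.4072)/((0.08206)(723)) = 56.768/59.329 = 0.9568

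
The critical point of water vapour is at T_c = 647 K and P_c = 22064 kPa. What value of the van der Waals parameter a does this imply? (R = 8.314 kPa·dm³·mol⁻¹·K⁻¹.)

From T_c = 8a/(27Rb) and P_c = a/(27b²): a = 27 R² T_c²/(64 P_c).
a = 27×(8.314)²×(647)²/(64×22064) = 781254201/1412096 = 553.3 kPa·dm⁶/mol²

a ≈ 553.3 kPa·dm⁶/mol²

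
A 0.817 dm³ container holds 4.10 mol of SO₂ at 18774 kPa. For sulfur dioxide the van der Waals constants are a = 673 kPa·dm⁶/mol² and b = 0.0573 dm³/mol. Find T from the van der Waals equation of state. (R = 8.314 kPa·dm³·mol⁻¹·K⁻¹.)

T ≈ 610.0 K

T = (P + a n²/V²)(V − nb)/(nR)
P + a n²/V² = 18774 + (673)(4.10)²/(0.817)² = 35723 kPa
V − nb = 0.817 − (4.10)(0.0573) = 0.58207 dm³
T = (35723)(0.58207)/((4.10)(8.314)) = 610.0 K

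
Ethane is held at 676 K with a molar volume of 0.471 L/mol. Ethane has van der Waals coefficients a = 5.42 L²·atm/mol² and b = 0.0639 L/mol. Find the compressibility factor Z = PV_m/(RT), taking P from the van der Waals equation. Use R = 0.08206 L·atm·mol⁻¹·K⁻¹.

P = RT/(V_m − b) − a/V_m² = (0.08206)(676)/(0.471 − 0.0639) − 5.42/(0.471)²
  = 55.473/0.40710 − 24.432 = 136.26 − 24.432 = 111.83 atm
Z = PV_m/(RT) = (111.83)(0.471)/((0.08206)(676)) = 52.672/55.473 = 0.9495

Z ≈ 0.9495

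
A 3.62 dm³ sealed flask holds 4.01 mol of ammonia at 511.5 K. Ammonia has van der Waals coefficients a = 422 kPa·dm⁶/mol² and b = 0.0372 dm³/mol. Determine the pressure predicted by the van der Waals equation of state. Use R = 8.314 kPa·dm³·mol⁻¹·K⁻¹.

P = nRT/(V − nb) − a n²/V²
nRT/(V − nb) = (4.01)(8.314)(511.5)/(3.62 − 4.01×0.0372) = 17053/3.4708 = 4913.3 kPa
a n²/V² = (422)(4.01)²/(3.62)² = 517.83 kPa
P = 4913.3 − 517.83 = 4395 kPa

P ≈ 4395 kPa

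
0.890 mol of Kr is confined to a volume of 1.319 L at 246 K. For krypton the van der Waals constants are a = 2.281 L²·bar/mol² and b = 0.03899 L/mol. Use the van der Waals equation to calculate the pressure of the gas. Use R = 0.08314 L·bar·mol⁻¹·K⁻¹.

P = nRT/(V − nb) − a n²/V²
nRT/(V − nb) = (0.890)(0.08314)(246)/(1.319 − 0.890×0.03899) = 18.203/1.2843 = 14.173 bar
a n²/V² = (2.281)(0.890)²/(1.319)² = 1.0385 bar
P = 14.173 − 1.0385 = 13.13 bar

P ≈ 13.13 bar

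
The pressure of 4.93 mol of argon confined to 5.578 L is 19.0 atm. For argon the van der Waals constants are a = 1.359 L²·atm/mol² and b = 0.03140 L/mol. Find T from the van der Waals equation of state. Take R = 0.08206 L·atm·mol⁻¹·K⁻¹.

T = (P + a n²/V²)(V − nb)/(nR)
P + a n²/V² = 19.0 + (1.359)(4.93)²/(5.578)² = 20.062 atm
V − nb = 5.578 − (4.93)(0.03140) = 5.4232 L
T = (20.062)(5.4232)/((4.93)(0.08206)) = 268.9 K

T ≈ 268.9 K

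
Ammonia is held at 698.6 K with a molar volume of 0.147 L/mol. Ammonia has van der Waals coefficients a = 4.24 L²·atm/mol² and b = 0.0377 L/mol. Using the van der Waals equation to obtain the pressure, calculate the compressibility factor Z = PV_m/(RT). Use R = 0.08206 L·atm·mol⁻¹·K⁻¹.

Z ≈ 0.8418

P = RT/(V_m − b) − a/V_m² = (0.08206)(698.6)/(0.147 − 0.0377) − 4.24/(0.147)²
  = 57.327/0.10930 − 196.21 = 524.49 − 196.21 = 328.28 atm
Z = PV_m/(RT) = (328.28)(0.147)/((0.08206)(698.6)) = 48.257/57.327 = 0.8418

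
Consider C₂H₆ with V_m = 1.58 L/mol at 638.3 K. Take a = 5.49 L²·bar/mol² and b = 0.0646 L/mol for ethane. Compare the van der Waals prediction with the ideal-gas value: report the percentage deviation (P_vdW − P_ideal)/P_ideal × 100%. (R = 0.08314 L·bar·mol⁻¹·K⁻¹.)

Ideal: P_ideal = RT/V_m = (0.08314)(638.3)/1.58 = 33.5875 bar
vdW: P = RT/(V_m − b) − a/V_m² = 53.0683/1.51540 − 5.49/2.49640 = 35.0193 − 2.19917 = 32.8201 bar
% deviation = (32.8201 − 33.5875)/33.5875 × 100% = -2.28%

-2.28 %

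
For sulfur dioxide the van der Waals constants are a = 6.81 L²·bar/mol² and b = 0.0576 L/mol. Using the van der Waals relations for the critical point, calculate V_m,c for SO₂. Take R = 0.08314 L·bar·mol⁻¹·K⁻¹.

V_m,c ≈ 0.1728 L/mol

For a van der Waals gas, V_m,c = 3b.
V_m,c = 3×0.0576 = 0.1728 L/mol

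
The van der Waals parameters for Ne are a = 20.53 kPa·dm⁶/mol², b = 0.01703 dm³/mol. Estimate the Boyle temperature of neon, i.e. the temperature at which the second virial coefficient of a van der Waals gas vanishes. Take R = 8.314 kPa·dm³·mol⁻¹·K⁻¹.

T_B ≈ 145.0 K

For a van der Waals gas the second virial coefficient B₂ = b − a/(RT) vanishes at T_B = a/(Rb).
T_B = 20.53/(8.314×0.01703) = 20.53/0.14159 = 145.0 K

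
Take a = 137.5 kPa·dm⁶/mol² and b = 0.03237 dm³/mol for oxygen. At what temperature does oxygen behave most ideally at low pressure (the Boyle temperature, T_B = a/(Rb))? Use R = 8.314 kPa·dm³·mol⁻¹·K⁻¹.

T_B ≈ 510.9 K

For a van der Waals gas the second virial coefficient B₂ = b − a/(RT) vanishes at T_B = a/(Rb).
T_B = 137.5/(8.314×0.03237) = 137.5/0.26912 = 510.9 K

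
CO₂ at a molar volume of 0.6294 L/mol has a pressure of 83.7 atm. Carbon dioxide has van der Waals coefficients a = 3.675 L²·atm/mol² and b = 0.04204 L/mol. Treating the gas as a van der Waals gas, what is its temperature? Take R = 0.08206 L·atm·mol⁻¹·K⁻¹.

T ≈ 665.5 K

T = (P + a/V_m²)(V_m − b)/R
P + a/V_m² = 83.7 + 3.675/(0.6294)² = 92.977 atm
V_m − b = 0.6294 − 0.04204 = 0.58736 L/mol
T = (92.977)(0.58736)/0.08206 = 665.5 K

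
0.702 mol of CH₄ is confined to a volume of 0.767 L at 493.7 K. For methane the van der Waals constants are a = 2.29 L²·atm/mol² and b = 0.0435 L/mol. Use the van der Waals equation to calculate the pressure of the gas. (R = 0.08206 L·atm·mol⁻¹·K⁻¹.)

P ≈ 36.70 atm

P = nRT/(V − nb) − a n²/V²
nRT/(V − nb) = (0.702)(0.08206)(493.7)/(0.767 − 0.702×0.0435) = 28.440/0.73646 = 38.617 atm
a n²/V² = (2.29)(0.702)²/(0.767)² = 1.9183 atm
P = 38.617 − 1.9183 = 36.70 atm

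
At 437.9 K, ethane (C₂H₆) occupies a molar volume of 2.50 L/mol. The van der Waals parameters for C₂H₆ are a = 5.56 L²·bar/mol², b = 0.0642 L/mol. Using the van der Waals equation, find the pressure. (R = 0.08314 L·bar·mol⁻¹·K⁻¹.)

P = RT/(V_m − b) − a/V_m²
RT/(V_m − b) = (0.08314)(437.9)/(2.50 − 0.0642) = 36.407/2.4358 = 14.947 bar
a/V_m² = 5.56/(2.50)² = 0.88960 bar
P = 14.947 − 0.88960 = 14.06 bar

P ≈ 14.06 bar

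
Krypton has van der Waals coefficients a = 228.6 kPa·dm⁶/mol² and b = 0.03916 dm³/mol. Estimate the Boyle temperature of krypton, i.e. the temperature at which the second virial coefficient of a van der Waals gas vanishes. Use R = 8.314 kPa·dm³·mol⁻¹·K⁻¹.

T_B ≈ 702.1 K

For a van der Waals gas the second virial coefficient B₂ = b − a/(RT) vanishes at T_B = a/(Rb).
T_B = 228.6/(8.314×0.03916) = 228.6/0.32558 = 702.1 K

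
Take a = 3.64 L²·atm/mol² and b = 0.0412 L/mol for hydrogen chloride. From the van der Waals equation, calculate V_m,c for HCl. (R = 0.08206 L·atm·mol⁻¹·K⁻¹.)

For a van der Waals gas, V_m,c = 3b.
V_m,c = 3×0.0412 = 0.1236 L/mol

V_m,c ≈ 0.1236 L/mol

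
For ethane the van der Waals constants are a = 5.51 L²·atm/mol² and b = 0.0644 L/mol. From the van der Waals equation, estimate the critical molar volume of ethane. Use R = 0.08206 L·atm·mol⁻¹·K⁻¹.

V_m,c ≈ 0.1932 L/mol

For a van der Waals gas, V_m,c = 3b.
V_m,c = 3×0.0644 = 0.1932 L/mol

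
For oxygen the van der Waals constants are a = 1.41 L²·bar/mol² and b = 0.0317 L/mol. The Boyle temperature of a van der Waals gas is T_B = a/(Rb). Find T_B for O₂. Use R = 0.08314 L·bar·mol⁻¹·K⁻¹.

T_B ≈ 535.0 K

For a van der Waals gas the second virial coefficient B₂ = b − a/(RT) vanishes at T_B = a/(Rb).
T_B = 1.41/(0.08314×0.0317) = 1.41/0.0026355 = 535.0 K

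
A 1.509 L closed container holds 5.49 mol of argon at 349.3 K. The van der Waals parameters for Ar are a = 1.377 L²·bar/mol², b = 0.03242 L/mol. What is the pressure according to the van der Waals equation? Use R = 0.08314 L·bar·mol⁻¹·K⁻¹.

P ≈ 101.6 bar

P = nRT/(V − nb) − a n²/V²
nRT/(V − nb) = (5.49)(0.08314)(349.3)/(1.509 − 5.49×0.03242) = 159.43/1.3310 = 119.78 bar
a n²/V² = (1.377)(5.49)²/(1.509)² = 18.226 bar
P = 119.78 − 18.226 = 101.6 bar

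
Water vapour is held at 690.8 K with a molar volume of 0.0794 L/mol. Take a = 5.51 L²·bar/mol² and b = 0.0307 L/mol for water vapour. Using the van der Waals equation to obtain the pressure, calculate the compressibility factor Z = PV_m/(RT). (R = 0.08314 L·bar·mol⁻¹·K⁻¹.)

Z ≈ 0.4221

P = RT/(V_m − b) − a/V_m² = (0.08314)(690.8)/(0.0794 − 0.0307) − 5.51/(0.0794)²
  = 57.433/0.048700 − 874.00 = 1179.3 − 874.00 = 305.3 bar
Z = PV_m/(RT) = (305.3)(0.0794)/((0.08314)(690.8)) = 24.241/57.433 = 0.4221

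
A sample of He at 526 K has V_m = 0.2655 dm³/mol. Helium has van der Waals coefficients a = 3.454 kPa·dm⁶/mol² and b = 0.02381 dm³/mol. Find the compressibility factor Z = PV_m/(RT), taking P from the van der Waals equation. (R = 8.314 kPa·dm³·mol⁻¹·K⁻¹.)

P = RT/(V_m − b) − a/V_m² = (8.314)(526)/(0.2655 − 0.02381) − 3.454/(0.2655)²
  = 4373.2/0.24169 − 49.000 = 18094 − 49.000 = 18045 kPa
Z = PV_m/(RT) = (18045)(0.2655)/((8.314)(526)) = 4790.9/4373.2 = 1.096

Z ≈ 1.096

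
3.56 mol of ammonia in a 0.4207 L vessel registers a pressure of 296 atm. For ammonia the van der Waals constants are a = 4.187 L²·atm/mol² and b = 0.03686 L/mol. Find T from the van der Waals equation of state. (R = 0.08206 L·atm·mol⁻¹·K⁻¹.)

T = (P + a n²/V²)(V − nb)/(nR)
P + a n²/V² = 296 + (4.187)(3.56)²/(0.4207)² = 595.82 atm
V − nb = 0.4207 − (3.56)(0.03686) = 0.28948 L
T = (595.82)(0.28948)/((3.56)(0.08206)) = 590.4 K

T ≈ 590.4 K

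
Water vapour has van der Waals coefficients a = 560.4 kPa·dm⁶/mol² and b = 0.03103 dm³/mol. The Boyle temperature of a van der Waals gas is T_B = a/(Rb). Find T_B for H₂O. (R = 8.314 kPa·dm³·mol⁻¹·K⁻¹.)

T_B ≈ 2172 K

For a van der Waals gas the second virial coefficient B₂ = b − a/(RT) vanishes at T_B = a/(Rb).
T_B = 560.4/(8.314×0.03103) = 560.4/0.25798 = 2172 K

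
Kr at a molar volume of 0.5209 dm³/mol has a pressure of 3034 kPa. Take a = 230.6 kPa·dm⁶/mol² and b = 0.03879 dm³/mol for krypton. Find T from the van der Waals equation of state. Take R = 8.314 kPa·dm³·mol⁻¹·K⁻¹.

T ≈ 225.2 K

T = (P + a/V_m²)(V_m − b)/R
P + a/V_m² = 3034 + 230.6/(0.5209)² = 3883.9 kPa
V_m − b = 0.5209 − 0.03879 = 0.48211 dm³/mol
T = (3883.9)(0.48211)/8.314 = 225.2 K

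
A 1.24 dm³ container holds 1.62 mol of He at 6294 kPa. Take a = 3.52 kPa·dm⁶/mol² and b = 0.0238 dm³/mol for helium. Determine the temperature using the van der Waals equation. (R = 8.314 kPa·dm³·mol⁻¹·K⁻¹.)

T = (P + a n²/V²)(V − nb)/(nR)
P + a n²/V² = 6294 + (3.52)(1.62)²/(1.24)² = 6300.0 kPa
V − nb = 1.24 − (1.62)(0.0238) = 1.2014 dm³
T = (6300.0)(1.2014)/((1.62)(8.314)) = 562.0 K

T ≈ 562.0 K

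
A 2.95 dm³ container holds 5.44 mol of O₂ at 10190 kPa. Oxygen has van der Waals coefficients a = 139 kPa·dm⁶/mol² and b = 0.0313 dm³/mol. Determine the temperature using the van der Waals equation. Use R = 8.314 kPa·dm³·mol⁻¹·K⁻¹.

T = (P + a n²/V²)(V − nb)/(nR)
P + a n²/V² = 10190 + (139)(5.44)²/(2.95)² = 10663 kPa
V − nb = 2.95 − (5.44)(0.0313) = 2.7797 dm³
T = (10663)(2.7797)/((5.44)(8.314)) = 655.3 K

T ≈ 655.3 K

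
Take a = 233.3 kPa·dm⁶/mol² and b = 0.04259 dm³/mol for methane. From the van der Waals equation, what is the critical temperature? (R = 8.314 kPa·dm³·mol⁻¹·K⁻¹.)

T_c ≈ 195.2 K

For a van der Waals gas, T_c = 8a/(27Rb).
T_c = 8×233.3/(27×8.314×0.04259) = 1866.4/9.5605 = 195.2 K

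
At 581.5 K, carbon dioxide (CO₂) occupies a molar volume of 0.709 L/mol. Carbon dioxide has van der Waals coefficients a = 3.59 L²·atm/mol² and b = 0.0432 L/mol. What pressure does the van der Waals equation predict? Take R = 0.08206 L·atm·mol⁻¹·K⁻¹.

P ≈ 64.53 atm

P = RT/(V_m − b) − a/V_m²
RT/(V_m − b) = (0.08206)(581.5)/(0.709 − 0.0432) = 47.718/0.66580 = 71.670 atm
a/V_m² = 3.59/(0.709)² = 7.1417 atm
P = 71.670 − 7.1417 = 64.53 atm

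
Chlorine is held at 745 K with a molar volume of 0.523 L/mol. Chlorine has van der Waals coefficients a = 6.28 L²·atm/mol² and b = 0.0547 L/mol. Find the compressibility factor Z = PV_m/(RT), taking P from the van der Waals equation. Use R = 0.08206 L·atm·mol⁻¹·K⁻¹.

P = RT/(V_m − b) − a/V_m² = (0.08206)(745)/(0.523 − 0.0547) − 6.28/(0.523)²
  = 61.135/0.46830 − 22.959 = 130.55 − 22.959 = 107.59 atm
Z = PV_m/(RT) = (107.59)(0.523)/((0.08206)(745)) = 56.270/61.135 = 0.9204

Z ≈ 0.9204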